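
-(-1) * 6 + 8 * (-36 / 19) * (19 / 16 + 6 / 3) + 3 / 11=-8787 / 209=-42.04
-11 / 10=-1.10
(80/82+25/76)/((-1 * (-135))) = 271/28044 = 0.01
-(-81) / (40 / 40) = 81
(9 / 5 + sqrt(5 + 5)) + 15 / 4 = sqrt(10) + 111 / 20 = 8.71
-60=-60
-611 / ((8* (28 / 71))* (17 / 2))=-43381 / 1904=-22.78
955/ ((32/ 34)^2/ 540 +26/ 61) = 2272818825/ 1018294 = 2231.99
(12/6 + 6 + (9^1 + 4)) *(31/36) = 217/12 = 18.08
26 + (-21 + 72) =77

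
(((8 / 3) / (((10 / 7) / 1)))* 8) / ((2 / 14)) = 1568 / 15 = 104.53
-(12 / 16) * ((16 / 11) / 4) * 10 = -30 / 11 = -2.73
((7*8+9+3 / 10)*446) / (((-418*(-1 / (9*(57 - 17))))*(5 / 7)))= 36695988 / 1045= 35115.78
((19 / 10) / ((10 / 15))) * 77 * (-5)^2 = 21945 / 4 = 5486.25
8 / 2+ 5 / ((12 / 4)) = 5.67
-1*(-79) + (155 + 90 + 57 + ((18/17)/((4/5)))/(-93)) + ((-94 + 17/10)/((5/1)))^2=950915333/1317500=721.76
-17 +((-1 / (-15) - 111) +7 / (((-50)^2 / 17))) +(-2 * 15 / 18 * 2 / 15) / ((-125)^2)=-71935733 / 562500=-127.89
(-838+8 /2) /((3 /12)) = -3336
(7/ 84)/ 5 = 1/ 60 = 0.02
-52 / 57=-0.91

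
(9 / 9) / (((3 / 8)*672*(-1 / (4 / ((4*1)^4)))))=-1 / 16128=-0.00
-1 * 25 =-25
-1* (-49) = 49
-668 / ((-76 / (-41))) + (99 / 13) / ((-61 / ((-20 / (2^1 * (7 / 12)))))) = -37781977 / 105469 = -358.23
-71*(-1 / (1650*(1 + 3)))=0.01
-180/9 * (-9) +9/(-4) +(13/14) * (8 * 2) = 5393/28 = 192.61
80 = 80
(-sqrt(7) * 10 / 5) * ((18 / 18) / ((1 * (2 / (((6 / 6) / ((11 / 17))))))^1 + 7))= -34 * sqrt(7) / 141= -0.64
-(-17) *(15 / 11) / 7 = 255 / 77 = 3.31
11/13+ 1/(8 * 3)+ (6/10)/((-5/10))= -487/1560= -0.31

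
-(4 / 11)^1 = -4 / 11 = -0.36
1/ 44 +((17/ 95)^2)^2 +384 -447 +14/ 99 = -2026702827559/ 32254447500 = -62.83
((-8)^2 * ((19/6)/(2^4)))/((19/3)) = 2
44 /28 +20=151 /7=21.57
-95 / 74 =-1.28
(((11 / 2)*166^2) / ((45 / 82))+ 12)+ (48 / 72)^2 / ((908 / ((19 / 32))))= 30093047413 / 108960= 276184.36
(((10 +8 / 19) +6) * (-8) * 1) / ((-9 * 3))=832 / 171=4.87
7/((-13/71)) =-497/13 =-38.23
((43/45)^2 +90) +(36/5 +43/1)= 285754/2025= 141.11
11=11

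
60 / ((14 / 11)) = 330 / 7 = 47.14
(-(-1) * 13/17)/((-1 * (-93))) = 13/1581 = 0.01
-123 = -123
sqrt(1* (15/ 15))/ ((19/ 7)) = 7/ 19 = 0.37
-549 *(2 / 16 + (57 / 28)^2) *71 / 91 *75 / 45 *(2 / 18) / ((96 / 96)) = -338.64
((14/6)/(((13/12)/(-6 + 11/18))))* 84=-38024/39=-974.97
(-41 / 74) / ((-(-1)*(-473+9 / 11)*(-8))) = -451 / 3074848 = -0.00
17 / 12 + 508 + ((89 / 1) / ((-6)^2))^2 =668125 / 1296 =515.53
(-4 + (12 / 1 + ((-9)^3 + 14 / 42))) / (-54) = 1081 / 81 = 13.35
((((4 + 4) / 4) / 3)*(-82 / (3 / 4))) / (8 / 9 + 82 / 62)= -20336 / 617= -32.96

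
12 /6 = 2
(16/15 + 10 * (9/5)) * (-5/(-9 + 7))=143/3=47.67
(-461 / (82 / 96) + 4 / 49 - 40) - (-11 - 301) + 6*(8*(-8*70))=-54539580 / 2009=-27147.63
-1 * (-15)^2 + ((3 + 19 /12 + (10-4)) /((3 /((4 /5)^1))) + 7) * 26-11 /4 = 27.63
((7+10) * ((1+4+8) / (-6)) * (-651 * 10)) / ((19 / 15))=3596775 / 19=189303.95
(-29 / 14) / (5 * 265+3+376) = -29 / 23856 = -0.00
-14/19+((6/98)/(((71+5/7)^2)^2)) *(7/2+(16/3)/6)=-5334505271795/7239685825824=-0.74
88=88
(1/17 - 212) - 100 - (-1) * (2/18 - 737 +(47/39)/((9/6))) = -2084525/1989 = -1048.03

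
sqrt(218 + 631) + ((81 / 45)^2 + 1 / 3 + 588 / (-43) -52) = -200276 / 3225 + sqrt(849) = -32.96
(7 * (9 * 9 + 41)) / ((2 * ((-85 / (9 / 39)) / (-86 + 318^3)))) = -3168735402 / 85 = -37279240.02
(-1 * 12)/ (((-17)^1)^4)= -12/ 83521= -0.00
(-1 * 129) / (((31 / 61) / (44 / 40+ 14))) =-1188219 / 310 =-3832.96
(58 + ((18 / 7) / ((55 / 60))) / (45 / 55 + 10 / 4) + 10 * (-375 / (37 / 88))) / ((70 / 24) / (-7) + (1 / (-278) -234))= 279419039880 / 7392882791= 37.80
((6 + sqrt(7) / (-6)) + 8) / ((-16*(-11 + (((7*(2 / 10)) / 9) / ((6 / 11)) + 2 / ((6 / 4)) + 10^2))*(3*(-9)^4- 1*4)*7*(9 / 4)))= -15 / 481486093 + 5*sqrt(7) / 13481610604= -0.00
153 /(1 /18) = 2754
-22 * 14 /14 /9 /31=-22 /279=-0.08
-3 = -3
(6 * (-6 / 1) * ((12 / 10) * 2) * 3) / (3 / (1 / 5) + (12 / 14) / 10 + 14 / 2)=-9072 / 773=-11.74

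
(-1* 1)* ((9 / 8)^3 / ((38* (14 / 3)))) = -2187 / 272384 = -0.01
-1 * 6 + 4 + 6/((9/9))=4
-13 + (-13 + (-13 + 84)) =45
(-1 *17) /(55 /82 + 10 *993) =-1394 /814315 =-0.00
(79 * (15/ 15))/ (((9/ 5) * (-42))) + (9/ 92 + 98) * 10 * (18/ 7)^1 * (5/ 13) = 109535645/ 113022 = 969.15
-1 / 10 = -0.10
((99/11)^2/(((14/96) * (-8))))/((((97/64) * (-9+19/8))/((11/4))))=684288/35987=19.01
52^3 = 140608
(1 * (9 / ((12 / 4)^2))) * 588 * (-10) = -5880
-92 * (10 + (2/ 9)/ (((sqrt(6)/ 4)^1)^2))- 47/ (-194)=-5103259/ 5238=-974.28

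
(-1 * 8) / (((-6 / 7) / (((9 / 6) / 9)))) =14 / 9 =1.56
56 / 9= 6.22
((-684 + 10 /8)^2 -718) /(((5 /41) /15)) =915965379 /16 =57247836.19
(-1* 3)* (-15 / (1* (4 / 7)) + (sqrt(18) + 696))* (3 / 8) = -24111 / 32- 27* sqrt(2) / 8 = -758.24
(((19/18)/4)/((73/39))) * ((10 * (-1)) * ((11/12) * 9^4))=-9903465/1168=-8478.99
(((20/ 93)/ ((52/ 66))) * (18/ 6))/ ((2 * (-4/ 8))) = -330/ 403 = -0.82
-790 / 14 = -395 / 7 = -56.43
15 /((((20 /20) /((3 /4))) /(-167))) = -7515 /4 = -1878.75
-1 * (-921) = 921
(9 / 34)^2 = 81 / 1156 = 0.07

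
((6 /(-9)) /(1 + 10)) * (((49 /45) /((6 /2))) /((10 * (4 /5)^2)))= -49 /14256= -0.00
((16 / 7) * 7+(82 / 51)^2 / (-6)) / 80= 60743 / 312120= 0.19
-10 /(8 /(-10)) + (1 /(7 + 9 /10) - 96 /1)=-13173 /158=-83.37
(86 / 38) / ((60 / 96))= 344 / 95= 3.62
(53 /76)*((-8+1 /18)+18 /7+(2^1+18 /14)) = -13939 /9576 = -1.46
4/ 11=0.36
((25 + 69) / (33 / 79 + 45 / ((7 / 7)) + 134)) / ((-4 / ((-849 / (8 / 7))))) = 22066359 / 226784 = 97.30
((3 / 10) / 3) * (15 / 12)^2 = 5 / 32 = 0.16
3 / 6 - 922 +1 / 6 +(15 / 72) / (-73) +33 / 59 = -95178863 / 103368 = -920.78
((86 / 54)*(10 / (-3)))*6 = -860 / 27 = -31.85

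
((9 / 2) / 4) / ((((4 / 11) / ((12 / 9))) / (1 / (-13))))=-33 / 104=-0.32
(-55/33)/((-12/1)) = 5/36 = 0.14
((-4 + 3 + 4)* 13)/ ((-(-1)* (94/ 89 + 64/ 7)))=8099/ 2118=3.82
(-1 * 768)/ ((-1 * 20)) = 192/ 5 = 38.40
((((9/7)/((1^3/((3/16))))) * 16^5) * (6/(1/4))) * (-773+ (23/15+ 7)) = -4637836668.34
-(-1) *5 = 5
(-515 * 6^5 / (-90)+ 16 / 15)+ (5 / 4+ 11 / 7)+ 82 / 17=317763641 / 7140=44504.71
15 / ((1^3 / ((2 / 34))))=15 / 17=0.88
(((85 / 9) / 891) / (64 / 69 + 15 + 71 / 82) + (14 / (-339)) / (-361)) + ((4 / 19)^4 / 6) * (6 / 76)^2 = 1009454655756016 / 1350206897208327873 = 0.00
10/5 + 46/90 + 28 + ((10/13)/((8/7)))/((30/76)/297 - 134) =30.51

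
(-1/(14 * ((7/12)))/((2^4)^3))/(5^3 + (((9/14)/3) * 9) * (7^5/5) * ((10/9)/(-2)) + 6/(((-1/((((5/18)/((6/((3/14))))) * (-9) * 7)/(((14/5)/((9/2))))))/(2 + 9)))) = 0.00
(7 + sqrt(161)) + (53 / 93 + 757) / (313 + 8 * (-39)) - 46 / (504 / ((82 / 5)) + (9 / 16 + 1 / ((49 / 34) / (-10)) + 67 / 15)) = sqrt(161) + 986073763135 / 1292408259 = 775.66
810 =810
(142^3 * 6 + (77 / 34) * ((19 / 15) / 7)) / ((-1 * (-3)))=8761661489 / 1530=5726576.14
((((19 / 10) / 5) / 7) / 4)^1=19 / 1400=0.01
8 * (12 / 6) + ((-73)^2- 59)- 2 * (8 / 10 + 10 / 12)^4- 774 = 1821595199 / 405000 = 4497.77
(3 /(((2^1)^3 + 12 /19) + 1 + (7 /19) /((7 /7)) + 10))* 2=3 /10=0.30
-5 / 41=-0.12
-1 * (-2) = 2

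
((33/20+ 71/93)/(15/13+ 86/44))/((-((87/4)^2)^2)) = -82166656/23682727850985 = -0.00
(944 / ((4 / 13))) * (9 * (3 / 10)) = 41418 / 5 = 8283.60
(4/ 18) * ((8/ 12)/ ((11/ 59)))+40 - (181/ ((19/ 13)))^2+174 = -15122.07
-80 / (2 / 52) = -2080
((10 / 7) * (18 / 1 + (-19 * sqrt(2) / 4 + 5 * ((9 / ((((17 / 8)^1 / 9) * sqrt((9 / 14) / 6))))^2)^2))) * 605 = 464621138020620900 / 584647 - 57475 * sqrt(2) / 14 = 794703700910.54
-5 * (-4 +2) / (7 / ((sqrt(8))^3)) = 160 * sqrt(2) / 7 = 32.32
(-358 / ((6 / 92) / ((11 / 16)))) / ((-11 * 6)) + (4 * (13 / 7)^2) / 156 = 202045 / 3528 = 57.27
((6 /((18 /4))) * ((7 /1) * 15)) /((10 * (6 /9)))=21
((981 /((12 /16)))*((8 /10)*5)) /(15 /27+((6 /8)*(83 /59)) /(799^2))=7094402203968 /753315421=9417.57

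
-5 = -5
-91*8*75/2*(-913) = 24924900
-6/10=-0.60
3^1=3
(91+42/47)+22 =113.89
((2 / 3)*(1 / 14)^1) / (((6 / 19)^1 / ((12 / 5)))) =38 / 105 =0.36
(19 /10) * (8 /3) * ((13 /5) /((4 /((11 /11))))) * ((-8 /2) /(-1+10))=-988 /675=-1.46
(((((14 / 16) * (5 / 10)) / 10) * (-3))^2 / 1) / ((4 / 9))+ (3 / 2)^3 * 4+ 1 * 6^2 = 5072769 / 102400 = 49.54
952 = 952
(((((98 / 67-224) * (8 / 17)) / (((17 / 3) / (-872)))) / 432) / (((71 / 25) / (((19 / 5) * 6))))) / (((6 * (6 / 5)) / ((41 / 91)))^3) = 446048096875 / 6078358373724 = 0.07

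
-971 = -971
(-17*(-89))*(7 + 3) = 15130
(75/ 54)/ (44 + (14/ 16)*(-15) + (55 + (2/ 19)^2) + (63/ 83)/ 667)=1998532100/ 123586821207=0.02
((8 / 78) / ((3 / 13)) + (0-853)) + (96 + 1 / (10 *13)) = -885161 / 1170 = -756.55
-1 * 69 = -69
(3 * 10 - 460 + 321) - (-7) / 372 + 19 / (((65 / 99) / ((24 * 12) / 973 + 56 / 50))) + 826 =445836621383 / 588178500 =758.00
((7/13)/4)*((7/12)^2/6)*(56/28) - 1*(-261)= 5863447/22464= 261.02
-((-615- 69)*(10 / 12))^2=-324900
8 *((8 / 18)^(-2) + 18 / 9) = 113 / 2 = 56.50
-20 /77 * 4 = -80 /77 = -1.04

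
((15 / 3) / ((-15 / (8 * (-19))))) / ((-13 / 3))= -152 / 13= -11.69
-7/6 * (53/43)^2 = -19663/11094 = -1.77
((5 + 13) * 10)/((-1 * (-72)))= 5/2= 2.50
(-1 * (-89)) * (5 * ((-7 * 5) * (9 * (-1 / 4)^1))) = 140175 / 4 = 35043.75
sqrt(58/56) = sqrt(203)/14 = 1.02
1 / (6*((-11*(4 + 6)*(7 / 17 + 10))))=-0.00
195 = 195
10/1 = 10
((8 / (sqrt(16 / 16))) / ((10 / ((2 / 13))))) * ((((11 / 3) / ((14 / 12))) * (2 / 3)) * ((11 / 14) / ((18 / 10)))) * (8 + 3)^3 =2576816 / 17199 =149.82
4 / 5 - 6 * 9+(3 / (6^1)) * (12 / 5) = -52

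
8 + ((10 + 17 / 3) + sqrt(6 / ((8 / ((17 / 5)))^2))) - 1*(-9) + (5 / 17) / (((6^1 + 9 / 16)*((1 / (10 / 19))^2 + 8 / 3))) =17*sqrt(6) / 40 + 21964346 / 672231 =33.71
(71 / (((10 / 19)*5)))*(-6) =-4047 / 25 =-161.88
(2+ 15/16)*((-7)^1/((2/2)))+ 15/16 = -157/8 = -19.62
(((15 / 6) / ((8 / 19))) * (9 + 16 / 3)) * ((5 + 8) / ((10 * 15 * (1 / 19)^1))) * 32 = 201799 / 45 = 4484.42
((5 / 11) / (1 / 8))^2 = 1600 / 121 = 13.22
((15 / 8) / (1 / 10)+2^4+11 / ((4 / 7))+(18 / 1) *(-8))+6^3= 126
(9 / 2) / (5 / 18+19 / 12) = 162 / 67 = 2.42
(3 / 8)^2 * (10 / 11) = 0.13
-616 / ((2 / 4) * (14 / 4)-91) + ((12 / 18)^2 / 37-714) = -4002814 / 5661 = -707.09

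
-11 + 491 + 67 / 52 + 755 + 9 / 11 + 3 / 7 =4955091 / 4004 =1237.54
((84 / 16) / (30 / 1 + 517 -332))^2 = 441 / 739600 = 0.00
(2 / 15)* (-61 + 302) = 482 / 15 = 32.13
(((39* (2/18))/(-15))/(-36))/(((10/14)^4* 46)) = 31213/46575000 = 0.00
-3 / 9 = -1 / 3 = -0.33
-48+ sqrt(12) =-48+ 2*sqrt(3) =-44.54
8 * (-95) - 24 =-784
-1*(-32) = 32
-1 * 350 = -350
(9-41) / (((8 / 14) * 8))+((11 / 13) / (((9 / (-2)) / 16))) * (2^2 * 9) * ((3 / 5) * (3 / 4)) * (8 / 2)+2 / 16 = -104951 / 520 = -201.83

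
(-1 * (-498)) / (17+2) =498 / 19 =26.21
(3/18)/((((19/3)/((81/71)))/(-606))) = -18.19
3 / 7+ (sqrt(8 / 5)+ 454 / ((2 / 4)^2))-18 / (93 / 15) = 2 *sqrt(10) / 5+ 393535 / 217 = 1814.79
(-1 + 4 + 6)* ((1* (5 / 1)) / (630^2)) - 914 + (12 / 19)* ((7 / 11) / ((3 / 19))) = -88429309 / 97020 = -911.45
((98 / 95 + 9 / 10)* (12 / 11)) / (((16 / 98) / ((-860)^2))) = 1995034020 / 209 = 9545617.32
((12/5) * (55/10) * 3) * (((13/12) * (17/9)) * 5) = 2431/6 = 405.17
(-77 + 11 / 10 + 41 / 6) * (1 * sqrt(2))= -1036 * sqrt(2) / 15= -97.68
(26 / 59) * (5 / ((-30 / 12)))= -52 / 59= -0.88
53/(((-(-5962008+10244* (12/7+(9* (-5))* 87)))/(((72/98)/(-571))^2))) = 5724/3004069669054727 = 0.00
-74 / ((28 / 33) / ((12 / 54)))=-407 / 21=-19.38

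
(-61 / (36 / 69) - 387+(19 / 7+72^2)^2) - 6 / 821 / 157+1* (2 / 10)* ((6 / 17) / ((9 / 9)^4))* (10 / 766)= 13275300062889003203 / 493478039796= 26901501.17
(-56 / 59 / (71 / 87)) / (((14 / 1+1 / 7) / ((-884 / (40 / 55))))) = 99.96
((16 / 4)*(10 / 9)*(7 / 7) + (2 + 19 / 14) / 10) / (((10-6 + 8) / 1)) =6023 / 15120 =0.40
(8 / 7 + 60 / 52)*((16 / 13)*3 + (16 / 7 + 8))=265848 / 8281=32.10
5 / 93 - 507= -47146 / 93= -506.95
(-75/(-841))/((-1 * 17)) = -0.01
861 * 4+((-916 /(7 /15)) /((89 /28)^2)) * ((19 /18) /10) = 81352460 /23763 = 3423.49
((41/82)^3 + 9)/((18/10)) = 365/72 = 5.07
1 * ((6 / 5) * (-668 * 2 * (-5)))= 8016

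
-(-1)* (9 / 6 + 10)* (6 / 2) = 69 / 2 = 34.50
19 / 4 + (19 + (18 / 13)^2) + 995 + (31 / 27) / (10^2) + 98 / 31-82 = 3330652096 / 3536325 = 941.84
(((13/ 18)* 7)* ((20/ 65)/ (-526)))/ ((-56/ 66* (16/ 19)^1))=209/ 50496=0.00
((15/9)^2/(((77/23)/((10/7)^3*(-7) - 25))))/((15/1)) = -255875/101871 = -2.51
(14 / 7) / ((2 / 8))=8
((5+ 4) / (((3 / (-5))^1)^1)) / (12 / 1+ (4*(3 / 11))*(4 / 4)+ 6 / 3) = -165 / 166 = -0.99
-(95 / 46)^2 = -9025 / 2116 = -4.27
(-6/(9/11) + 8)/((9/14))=28/27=1.04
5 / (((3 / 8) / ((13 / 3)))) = 520 / 9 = 57.78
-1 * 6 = -6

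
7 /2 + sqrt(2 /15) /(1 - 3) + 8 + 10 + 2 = 47 /2 - sqrt(30) /30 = 23.32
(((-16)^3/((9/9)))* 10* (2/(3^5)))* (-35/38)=1433600/4617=310.50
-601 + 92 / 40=-5987 / 10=-598.70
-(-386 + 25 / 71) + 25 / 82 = 2247017 / 5822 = 385.95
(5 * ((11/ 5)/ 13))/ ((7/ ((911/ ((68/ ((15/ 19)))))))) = 150315/ 117572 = 1.28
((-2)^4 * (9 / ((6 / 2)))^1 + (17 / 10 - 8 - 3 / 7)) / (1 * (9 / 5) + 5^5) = 2889 / 218876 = 0.01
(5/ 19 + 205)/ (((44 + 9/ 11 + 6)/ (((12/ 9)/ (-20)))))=-220/ 817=-0.27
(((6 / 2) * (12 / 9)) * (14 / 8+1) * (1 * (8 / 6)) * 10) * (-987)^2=142878120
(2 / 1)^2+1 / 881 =3525 / 881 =4.00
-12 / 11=-1.09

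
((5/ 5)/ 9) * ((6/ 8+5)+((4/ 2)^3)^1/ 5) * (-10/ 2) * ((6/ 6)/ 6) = -49/ 72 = -0.68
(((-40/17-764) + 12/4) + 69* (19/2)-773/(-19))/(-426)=43391/275196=0.16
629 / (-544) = -37 / 32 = -1.16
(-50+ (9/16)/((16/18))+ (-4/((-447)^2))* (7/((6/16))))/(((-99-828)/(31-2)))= 109846428665/71125610112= 1.54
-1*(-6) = 6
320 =320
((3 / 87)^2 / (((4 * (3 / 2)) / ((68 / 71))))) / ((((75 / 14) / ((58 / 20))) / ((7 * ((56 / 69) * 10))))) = 186592 / 31965975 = 0.01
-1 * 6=-6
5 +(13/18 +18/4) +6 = 146/9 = 16.22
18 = 18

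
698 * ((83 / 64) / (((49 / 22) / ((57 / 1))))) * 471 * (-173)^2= 256026060394731 / 784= 326563852544.30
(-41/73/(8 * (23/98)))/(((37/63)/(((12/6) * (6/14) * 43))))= -2332449/124246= -18.77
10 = 10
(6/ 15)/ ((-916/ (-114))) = 57/ 1145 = 0.05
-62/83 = -0.75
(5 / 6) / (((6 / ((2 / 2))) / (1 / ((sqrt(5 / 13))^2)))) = 13 / 36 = 0.36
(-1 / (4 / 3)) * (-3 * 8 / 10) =9 / 5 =1.80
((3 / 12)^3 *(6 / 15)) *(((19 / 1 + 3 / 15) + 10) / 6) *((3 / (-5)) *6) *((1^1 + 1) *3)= -657 / 1000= -0.66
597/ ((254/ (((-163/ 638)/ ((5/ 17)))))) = -1654287/ 810260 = -2.04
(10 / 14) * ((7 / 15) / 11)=1 / 33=0.03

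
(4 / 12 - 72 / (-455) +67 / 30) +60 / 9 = 25639 / 2730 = 9.39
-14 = -14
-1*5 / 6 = -5 / 6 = -0.83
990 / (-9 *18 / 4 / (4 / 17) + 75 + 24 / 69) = -182160 / 17807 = -10.23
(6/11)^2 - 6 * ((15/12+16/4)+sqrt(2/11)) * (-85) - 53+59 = 510 * sqrt(22)/11+649479/242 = 2901.26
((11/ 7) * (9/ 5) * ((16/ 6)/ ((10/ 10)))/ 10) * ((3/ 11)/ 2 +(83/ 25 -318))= -1037994/ 4375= -237.26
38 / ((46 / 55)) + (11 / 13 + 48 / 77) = 1079878 / 23023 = 46.90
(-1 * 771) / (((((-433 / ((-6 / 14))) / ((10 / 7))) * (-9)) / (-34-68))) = -262140 / 21217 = -12.36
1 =1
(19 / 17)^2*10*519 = 1873590 / 289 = 6483.01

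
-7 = -7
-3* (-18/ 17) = 54/ 17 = 3.18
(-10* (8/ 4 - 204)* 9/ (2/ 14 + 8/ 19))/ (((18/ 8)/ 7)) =1504496/ 15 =100299.73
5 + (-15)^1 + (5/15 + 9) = -0.67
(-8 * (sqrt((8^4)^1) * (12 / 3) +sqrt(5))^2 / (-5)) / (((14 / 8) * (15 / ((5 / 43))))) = 16384 * sqrt(5) / 4515 +99872 / 215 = 472.64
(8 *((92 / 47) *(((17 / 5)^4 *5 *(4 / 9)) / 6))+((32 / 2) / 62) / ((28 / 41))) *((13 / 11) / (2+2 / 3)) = 343.66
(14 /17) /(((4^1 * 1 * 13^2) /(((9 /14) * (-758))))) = -0.59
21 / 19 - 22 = -20.89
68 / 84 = 17 / 21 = 0.81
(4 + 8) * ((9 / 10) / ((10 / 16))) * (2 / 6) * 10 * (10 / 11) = 576 / 11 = 52.36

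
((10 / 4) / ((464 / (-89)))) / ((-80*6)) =89 / 89088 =0.00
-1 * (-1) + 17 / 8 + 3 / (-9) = 67 / 24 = 2.79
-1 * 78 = -78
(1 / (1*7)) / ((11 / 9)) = 9 / 77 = 0.12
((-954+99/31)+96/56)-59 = -218756/217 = -1008.09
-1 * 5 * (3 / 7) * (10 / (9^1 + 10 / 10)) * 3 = -45 / 7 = -6.43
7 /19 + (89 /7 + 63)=10119 /133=76.08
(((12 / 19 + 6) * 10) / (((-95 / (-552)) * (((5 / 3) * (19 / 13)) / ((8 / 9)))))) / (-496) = -301392 / 1063145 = -0.28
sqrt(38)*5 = 5*sqrt(38) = 30.82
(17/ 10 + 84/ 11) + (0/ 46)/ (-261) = 1027/ 110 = 9.34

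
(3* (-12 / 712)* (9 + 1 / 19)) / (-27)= 86 / 5073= 0.02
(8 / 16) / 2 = 0.25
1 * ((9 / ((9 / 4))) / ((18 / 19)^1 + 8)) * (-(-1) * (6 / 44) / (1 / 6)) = 0.37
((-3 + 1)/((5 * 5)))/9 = -2/225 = -0.01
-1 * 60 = -60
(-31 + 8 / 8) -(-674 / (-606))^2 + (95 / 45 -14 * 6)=-3461992 / 30603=-113.13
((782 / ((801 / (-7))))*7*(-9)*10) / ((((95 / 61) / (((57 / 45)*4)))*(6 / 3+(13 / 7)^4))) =44896740784 / 44539605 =1008.02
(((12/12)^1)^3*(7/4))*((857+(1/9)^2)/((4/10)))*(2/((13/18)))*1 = 1214815/117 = 10383.03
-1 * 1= -1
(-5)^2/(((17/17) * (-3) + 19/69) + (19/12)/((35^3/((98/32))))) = -96600000/10527563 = -9.18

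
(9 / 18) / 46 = 1 / 92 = 0.01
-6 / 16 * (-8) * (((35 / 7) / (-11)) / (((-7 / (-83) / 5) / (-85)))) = 529125 / 77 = 6871.75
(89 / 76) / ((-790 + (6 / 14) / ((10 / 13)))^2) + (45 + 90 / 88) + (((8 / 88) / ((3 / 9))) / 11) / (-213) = 91762674072873879 / 1993860595650836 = 46.02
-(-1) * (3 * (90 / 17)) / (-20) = -27 / 34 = -0.79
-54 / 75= -18 / 25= -0.72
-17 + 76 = 59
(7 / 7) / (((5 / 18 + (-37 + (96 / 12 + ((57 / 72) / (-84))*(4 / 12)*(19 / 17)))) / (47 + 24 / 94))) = -228354336 / 138812855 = -1.65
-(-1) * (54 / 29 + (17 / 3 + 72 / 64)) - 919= -633601 / 696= -910.35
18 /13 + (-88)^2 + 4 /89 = 8961462 /1157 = 7745.43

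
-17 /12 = -1.42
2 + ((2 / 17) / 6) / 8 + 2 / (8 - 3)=4901 / 2040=2.40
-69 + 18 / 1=-51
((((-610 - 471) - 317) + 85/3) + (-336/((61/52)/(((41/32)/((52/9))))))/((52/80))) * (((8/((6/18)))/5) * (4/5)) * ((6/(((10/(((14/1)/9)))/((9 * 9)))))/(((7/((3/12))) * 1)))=-1508071824/99125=-15213.84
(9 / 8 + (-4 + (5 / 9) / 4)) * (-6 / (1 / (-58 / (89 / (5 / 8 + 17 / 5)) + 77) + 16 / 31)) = 808511837 / 26081232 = 31.00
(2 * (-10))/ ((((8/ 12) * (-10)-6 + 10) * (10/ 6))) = 9/ 2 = 4.50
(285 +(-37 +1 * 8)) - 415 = -159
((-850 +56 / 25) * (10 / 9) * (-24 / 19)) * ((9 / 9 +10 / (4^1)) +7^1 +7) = 1186864 / 57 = 20822.18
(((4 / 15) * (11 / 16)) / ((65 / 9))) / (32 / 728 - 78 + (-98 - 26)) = -77 / 612600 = -0.00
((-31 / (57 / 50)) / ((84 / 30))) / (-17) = 3875 / 6783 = 0.57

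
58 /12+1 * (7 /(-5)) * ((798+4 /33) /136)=-12651 /3740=-3.38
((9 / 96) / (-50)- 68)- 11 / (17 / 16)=-2131251 / 27200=-78.35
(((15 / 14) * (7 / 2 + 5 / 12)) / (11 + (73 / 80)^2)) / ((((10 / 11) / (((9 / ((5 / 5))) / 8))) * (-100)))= -1551 / 353402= -0.00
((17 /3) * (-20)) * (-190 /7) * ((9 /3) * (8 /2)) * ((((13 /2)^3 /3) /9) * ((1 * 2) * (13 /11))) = 1845040600 /2079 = 887465.42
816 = 816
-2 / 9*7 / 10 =-7 / 45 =-0.16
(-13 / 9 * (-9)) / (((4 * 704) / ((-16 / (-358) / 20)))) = 13 / 1260160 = 0.00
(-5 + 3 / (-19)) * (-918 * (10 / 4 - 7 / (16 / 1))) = 742203 / 76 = 9765.83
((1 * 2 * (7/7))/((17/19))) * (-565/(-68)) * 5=53675/578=92.86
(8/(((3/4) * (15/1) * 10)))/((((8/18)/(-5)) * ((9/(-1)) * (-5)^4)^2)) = -4/158203125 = -0.00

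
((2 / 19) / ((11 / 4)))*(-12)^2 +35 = 8467 / 209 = 40.51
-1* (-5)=5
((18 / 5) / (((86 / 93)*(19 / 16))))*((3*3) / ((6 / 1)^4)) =93 / 4085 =0.02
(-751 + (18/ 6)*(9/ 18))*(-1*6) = 4497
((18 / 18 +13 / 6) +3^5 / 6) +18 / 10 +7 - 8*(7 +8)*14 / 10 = -1733 / 15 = -115.53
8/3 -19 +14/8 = -175/12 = -14.58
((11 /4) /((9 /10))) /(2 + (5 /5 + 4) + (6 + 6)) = 55 /342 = 0.16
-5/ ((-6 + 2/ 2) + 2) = 5/ 3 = 1.67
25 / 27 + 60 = 60.93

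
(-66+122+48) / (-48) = -13 / 6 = -2.17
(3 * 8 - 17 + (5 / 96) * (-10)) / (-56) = -311 / 2688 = -0.12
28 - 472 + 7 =-437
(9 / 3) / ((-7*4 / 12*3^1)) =-3 / 7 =-0.43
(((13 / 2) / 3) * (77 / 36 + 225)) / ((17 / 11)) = 68783 / 216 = 318.44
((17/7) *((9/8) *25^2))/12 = 31875/224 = 142.30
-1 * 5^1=-5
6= 6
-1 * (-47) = 47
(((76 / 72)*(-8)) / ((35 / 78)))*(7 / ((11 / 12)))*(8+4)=-94848 / 55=-1724.51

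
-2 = -2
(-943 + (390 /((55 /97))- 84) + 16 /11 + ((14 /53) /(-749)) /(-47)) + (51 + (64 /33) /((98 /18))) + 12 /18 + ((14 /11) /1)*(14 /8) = -244351786337 /861980658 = -283.48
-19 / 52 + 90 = 4661 / 52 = 89.63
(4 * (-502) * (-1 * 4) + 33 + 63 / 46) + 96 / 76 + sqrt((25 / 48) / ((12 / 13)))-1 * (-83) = 5 * sqrt(13) / 24 + 7123653 / 874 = 8151.38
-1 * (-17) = 17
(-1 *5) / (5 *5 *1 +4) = -5 / 29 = -0.17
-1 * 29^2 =-841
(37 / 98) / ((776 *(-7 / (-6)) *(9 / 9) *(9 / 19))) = 703 / 798504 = 0.00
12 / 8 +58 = 59.50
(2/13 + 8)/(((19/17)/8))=14416/247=58.36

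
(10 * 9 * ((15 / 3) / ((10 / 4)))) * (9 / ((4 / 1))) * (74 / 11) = 29970 / 11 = 2724.55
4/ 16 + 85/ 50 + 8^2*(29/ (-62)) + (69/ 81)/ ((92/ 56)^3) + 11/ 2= -197418023/ 8855460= -22.29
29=29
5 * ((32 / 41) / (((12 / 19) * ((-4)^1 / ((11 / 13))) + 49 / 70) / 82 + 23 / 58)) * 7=135766400 / 1832337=74.09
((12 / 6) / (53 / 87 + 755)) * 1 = 87 / 32869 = 0.00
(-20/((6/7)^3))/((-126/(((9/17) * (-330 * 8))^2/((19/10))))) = 1422960000/5491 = 259144.05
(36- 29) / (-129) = -7 / 129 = -0.05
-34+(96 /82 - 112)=-144.83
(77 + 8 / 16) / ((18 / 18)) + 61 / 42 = 1658 / 21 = 78.95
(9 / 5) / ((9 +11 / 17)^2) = 2601 / 134480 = 0.02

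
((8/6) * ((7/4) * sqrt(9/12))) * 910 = 3185 * sqrt(3)/3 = 1838.86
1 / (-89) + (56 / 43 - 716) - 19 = -733.71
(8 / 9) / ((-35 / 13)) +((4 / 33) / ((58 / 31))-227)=-22836761 / 100485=-227.27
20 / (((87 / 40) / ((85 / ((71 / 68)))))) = 4624000 / 6177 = 748.58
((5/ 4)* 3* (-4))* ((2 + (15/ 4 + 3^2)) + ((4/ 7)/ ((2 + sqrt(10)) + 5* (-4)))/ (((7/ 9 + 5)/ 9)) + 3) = -15171915/ 57148 + 1215* sqrt(10)/ 28574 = -265.35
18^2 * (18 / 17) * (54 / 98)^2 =104.16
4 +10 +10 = 24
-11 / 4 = -2.75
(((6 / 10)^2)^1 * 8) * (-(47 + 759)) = -58032 / 25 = -2321.28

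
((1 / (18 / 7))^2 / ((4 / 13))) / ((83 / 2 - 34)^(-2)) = 15925 / 576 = 27.65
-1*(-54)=54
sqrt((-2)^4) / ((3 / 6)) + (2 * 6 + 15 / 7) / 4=323 / 28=11.54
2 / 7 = 0.29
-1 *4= -4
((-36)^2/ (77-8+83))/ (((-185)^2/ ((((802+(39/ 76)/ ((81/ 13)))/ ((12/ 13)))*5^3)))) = 106981745/ 3953672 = 27.06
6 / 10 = 3 / 5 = 0.60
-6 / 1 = -6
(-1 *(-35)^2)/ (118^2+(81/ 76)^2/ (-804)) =-379252160/ 4310780849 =-0.09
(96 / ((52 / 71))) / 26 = 852 / 169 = 5.04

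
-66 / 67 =-0.99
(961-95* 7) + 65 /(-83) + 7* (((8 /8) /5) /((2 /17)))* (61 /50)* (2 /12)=74111497 /249000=297.64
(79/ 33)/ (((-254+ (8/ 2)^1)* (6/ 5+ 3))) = -79/ 34650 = -0.00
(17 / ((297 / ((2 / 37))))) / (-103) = -34 / 1131867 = -0.00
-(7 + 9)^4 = -65536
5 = 5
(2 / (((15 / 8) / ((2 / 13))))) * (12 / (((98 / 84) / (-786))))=-603648 / 455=-1326.70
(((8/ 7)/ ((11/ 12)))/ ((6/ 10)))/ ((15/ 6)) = 0.83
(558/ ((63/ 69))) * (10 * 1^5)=42780/ 7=6111.43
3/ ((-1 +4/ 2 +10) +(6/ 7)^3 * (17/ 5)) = 5145/ 22537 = 0.23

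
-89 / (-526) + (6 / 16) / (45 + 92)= 49561 / 288248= 0.17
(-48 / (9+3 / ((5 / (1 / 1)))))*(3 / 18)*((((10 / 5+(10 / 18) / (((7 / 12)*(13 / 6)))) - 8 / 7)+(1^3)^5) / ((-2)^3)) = 1045 / 4368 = 0.24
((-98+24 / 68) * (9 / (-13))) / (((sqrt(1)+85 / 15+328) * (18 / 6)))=3735 / 55471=0.07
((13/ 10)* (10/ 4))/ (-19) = -13/ 76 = -0.17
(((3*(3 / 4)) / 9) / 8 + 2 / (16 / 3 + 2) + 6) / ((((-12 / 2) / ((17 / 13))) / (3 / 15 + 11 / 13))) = -641291 / 446160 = -1.44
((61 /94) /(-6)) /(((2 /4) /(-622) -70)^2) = -23599924 /1069217179101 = -0.00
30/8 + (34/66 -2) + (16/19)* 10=26801/2508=10.69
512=512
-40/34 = -20/17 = -1.18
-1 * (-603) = 603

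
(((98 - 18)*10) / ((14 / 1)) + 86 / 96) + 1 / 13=253849 / 4368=58.12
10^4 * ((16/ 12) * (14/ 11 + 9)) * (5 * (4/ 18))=45200000/ 297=152188.55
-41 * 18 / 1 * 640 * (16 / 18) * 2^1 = -839680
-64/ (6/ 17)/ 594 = -272/ 891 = -0.31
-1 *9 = -9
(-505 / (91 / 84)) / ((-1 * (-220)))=-303 / 143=-2.12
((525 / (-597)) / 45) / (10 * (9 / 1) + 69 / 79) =-2765 / 12857589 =-0.00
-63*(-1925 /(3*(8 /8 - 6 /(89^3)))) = 581599425 /14387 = 40425.34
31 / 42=0.74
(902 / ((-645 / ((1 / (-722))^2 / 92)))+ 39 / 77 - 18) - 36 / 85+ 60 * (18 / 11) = 1625012177461889 / 20245643630520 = 80.26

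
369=369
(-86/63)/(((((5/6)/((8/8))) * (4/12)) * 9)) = -0.55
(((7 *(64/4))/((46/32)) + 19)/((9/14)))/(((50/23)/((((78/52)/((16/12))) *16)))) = 31206/25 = 1248.24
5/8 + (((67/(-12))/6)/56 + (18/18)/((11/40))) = 188263/44352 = 4.24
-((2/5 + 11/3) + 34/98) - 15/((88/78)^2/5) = -90125509/1422960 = -63.34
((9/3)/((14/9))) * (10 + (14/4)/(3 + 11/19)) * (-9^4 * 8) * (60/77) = -7934414130/9163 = -865918.82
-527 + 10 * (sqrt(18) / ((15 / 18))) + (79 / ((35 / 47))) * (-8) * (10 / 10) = -48149 / 35 + 36 * sqrt(2) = -1324.77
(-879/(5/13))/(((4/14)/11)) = -879879/10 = -87987.90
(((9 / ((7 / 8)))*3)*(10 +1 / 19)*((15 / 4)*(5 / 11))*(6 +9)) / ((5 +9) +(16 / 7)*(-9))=-5801625 / 4807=-1206.91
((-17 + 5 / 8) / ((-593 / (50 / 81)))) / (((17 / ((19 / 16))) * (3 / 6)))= 62225 / 26129952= 0.00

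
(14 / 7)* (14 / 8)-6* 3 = -29 / 2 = -14.50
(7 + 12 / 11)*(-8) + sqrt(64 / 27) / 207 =-712 / 11 + 8*sqrt(3) / 1863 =-64.72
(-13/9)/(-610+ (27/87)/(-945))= 13195/5572353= 0.00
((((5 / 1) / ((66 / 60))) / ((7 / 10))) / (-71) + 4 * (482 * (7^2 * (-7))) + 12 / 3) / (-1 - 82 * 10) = 3615327600 / 4488407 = 805.48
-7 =-7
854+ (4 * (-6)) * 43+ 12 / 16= -709 / 4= -177.25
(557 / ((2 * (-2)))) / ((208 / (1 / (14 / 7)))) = -557 / 1664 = -0.33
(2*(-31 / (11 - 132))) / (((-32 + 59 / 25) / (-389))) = 602950 / 89661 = 6.72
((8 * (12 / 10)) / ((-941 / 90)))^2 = 746496 / 885481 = 0.84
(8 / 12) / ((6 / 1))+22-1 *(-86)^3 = 5724703 / 9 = 636078.11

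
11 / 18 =0.61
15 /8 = 1.88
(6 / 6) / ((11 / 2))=2 / 11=0.18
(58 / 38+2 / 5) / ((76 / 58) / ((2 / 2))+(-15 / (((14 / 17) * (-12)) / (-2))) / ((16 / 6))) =1188768 / 106115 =11.20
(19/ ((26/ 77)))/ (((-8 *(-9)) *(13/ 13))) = 1463/ 1872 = 0.78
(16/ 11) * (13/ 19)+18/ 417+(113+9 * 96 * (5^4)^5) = 2393728637695315812929/ 29051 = 82397460937500114.04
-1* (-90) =90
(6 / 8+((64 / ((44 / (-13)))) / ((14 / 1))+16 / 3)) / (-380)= -4373 / 351120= -0.01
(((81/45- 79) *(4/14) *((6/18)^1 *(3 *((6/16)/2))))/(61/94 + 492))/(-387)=9071/418170270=0.00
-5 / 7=-0.71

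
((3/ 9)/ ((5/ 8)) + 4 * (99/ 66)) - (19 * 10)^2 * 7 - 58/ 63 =-79598732/ 315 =-252694.39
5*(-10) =-50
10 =10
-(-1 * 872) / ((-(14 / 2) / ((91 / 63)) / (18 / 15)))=-215.92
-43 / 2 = -21.50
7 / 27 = 0.26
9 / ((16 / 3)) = 27 / 16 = 1.69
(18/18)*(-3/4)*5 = -15/4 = -3.75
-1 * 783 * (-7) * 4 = 21924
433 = 433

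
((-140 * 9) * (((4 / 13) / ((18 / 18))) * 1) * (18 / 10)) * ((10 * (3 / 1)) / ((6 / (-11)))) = 498960 / 13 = 38381.54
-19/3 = -6.33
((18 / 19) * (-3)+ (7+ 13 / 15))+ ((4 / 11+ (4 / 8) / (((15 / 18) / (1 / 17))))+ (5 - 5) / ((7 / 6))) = 57809 / 10659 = 5.42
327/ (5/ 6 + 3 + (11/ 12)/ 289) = 378012/ 4435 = 85.23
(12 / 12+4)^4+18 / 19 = 11893 / 19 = 625.95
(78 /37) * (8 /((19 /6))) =3744 /703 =5.33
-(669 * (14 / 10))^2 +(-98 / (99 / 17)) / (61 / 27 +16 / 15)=-108315309921 / 123475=-877224.62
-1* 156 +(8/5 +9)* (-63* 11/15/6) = -11881/50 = -237.62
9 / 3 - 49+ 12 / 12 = -45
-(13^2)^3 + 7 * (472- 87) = -4824114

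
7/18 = 0.39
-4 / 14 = -2 / 7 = -0.29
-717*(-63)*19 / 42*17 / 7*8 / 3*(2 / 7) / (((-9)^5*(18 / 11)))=-3396668 / 8680203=-0.39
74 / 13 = 5.69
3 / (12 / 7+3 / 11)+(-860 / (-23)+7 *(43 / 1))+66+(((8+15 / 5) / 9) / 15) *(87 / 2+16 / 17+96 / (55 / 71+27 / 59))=113314673147 / 272476170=415.87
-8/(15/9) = -24/5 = -4.80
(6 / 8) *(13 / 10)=39 / 40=0.98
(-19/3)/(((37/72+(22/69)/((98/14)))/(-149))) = 10938984/6485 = 1686.81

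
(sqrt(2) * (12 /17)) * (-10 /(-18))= 20 * sqrt(2) /51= 0.55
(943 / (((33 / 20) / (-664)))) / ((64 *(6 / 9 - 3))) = 391345 / 154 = 2541.20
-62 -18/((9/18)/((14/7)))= -134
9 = 9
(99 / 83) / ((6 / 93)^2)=95139 / 332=286.56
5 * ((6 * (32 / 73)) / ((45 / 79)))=5056 / 219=23.09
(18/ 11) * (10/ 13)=180/ 143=1.26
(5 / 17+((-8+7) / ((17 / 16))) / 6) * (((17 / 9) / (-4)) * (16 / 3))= -28 / 81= -0.35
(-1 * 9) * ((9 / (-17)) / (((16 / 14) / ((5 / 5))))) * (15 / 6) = 10.42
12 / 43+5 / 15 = 79 / 129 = 0.61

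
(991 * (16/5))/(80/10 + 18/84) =221984/575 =386.06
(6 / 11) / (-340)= -3 / 1870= -0.00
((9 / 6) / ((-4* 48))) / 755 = -0.00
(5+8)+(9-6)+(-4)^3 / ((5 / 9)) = -496 / 5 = -99.20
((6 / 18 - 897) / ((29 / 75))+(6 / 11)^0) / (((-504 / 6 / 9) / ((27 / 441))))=86427 / 5684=15.21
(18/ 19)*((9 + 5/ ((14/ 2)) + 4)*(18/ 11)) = 31104/ 1463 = 21.26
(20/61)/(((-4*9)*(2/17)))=-85/1098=-0.08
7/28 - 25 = -24.75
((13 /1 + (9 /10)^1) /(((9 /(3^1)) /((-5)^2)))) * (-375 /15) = -17375 /6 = -2895.83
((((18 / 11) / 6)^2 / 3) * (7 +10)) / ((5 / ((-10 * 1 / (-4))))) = 51 / 242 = 0.21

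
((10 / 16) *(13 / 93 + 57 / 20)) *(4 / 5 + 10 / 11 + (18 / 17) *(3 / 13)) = 4126262 / 1130415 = 3.65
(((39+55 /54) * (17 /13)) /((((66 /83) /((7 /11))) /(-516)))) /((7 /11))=-131114353 /3861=-33958.65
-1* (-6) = 6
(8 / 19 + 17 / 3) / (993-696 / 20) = 1735 / 273087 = 0.01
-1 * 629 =-629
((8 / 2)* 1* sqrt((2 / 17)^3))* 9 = 72* sqrt(34) / 289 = 1.45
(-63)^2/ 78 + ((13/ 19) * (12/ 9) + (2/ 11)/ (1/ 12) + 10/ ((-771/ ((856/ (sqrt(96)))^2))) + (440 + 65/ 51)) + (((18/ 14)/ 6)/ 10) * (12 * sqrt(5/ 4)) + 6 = 9 * sqrt(5)/ 70 + 85950219341/ 213670314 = 402.54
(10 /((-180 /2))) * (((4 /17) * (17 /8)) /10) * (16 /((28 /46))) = -46 /315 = -0.15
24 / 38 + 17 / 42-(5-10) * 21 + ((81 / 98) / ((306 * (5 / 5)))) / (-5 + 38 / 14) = 46031135 / 434112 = 106.04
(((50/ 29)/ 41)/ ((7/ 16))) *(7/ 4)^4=0.90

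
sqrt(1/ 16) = 1/ 4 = 0.25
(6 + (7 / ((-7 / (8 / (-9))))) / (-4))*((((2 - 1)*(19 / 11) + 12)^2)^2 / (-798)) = -13517025626 / 52575831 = -257.10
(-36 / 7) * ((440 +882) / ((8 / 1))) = -849.86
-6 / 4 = -3 / 2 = -1.50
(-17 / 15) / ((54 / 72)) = -68 / 45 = -1.51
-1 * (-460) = 460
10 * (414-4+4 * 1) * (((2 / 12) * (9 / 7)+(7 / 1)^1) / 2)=104535 / 7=14933.57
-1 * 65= -65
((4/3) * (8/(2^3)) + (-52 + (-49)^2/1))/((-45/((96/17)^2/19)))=-7220224/82365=-87.66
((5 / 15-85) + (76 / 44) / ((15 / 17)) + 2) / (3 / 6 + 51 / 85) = -8878 / 121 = -73.37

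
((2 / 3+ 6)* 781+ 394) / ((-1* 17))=-16802 / 51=-329.45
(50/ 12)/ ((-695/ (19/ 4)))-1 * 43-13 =-186911/ 3336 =-56.03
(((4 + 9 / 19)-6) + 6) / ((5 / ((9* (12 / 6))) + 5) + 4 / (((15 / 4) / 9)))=7650 / 25441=0.30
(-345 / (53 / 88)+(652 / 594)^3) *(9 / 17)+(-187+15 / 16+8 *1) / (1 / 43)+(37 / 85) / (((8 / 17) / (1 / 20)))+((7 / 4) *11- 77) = -16820969255763661 / 2098174557600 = -8016.95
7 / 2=3.50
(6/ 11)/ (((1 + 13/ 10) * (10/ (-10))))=-60/ 253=-0.24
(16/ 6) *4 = 32/ 3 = 10.67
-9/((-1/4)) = 36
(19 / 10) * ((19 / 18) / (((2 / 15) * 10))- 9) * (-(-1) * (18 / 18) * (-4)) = 3743 / 60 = 62.38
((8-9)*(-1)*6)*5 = 30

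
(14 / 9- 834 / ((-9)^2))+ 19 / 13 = -2555 / 351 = -7.28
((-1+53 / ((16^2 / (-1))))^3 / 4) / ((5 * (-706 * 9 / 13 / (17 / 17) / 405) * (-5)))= -3451924593 / 236894289920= -0.01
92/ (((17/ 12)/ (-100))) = -110400/ 17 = -6494.12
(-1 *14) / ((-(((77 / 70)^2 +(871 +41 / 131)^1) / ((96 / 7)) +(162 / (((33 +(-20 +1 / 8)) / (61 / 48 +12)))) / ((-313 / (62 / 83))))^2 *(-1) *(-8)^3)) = 463284150240040000 / 67739705643457630832623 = 0.00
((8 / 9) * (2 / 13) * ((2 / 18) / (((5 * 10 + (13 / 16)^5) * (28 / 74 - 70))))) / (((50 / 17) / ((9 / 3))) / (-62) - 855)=0.00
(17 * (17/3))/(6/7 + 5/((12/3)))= 8092/177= 45.72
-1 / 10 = -0.10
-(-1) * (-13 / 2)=-13 / 2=-6.50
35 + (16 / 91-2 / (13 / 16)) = 229 / 7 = 32.71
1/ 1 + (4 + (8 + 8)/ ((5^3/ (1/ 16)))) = 626/ 125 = 5.01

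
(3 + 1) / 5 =0.80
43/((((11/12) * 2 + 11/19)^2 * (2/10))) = 558828/15125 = 36.95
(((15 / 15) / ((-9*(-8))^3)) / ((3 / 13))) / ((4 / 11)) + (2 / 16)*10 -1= 1119887 / 4478976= 0.25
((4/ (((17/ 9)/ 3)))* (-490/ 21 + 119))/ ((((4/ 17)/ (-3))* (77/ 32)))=-35424/ 11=-3220.36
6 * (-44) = -264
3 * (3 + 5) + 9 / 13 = 321 / 13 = 24.69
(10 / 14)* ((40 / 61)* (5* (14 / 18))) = 1000 / 549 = 1.82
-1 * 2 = -2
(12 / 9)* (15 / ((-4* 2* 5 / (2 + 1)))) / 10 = -3 / 20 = -0.15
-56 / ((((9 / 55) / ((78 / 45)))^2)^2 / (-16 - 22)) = 14237566190848 / 531441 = 26790492.62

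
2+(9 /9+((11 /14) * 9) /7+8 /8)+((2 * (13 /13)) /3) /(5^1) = 7561 /1470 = 5.14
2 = 2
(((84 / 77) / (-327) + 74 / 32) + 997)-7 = 19036459 / 19184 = 992.31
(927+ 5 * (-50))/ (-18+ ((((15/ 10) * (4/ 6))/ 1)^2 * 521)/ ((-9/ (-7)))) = 6093/ 3485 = 1.75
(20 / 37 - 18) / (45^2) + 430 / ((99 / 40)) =143182894 / 824175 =173.73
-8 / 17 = -0.47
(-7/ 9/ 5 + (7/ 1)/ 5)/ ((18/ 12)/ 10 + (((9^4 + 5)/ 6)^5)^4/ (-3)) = -0.00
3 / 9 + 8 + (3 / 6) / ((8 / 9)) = 427 / 48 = 8.90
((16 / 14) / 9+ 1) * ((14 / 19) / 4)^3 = 3479 / 493848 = 0.01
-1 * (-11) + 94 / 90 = 542 / 45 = 12.04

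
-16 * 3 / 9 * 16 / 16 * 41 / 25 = -8.75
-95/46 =-2.07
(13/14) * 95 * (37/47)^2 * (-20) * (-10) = 169071500/15463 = 10933.94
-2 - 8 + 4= -6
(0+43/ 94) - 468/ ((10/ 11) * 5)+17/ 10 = -118443/ 1175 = -100.80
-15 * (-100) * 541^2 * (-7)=-3073150500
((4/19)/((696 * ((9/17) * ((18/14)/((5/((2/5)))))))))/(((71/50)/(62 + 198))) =9668750/9506403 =1.02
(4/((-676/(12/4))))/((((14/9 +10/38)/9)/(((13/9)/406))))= -513/1641458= -0.00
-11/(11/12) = -12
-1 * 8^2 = -64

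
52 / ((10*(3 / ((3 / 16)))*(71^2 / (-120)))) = -39 / 5041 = -0.01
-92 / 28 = -23 / 7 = -3.29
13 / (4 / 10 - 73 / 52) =-3380 / 261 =-12.95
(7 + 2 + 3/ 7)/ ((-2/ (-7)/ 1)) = 33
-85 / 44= -1.93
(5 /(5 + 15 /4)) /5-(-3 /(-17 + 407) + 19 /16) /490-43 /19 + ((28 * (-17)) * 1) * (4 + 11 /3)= -106065403859 /29047200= -3651.48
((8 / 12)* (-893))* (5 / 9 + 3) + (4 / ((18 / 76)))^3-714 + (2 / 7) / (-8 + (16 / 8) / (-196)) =1136815018 / 572265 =1986.52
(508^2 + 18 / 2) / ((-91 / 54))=-13935942 / 91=-153142.22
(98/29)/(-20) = -49/290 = -0.17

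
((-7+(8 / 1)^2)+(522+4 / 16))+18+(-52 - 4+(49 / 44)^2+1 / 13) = 13655329 / 25168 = 542.57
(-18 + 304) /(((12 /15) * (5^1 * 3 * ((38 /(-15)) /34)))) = -12155 /38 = -319.87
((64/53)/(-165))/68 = -16/148665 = -0.00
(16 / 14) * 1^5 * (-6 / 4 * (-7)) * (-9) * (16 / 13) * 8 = -13824 / 13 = -1063.38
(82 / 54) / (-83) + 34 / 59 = 73775 / 132219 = 0.56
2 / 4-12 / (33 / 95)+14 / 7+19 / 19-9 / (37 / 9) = -27053 / 814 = -33.23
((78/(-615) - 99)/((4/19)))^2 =149072437801/672400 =221702.02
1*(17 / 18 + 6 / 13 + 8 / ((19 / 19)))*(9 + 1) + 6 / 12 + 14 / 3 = 23219 / 234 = 99.23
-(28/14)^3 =-8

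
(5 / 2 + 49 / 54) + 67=1901 / 27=70.41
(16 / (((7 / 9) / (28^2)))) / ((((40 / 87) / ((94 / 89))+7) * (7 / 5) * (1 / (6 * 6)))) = 55777.06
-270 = -270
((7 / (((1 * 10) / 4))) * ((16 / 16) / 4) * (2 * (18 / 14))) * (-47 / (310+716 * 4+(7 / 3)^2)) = -3807 / 143075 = -0.03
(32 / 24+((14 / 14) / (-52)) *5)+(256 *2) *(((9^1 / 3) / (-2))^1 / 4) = -29759 / 156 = -190.76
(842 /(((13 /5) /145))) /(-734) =-305225 /4771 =-63.98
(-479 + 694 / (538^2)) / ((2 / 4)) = -69321491 / 72361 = -958.00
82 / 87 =0.94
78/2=39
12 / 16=0.75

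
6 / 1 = 6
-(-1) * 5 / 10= 1 / 2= 0.50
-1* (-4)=4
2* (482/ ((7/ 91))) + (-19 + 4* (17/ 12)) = 37556/ 3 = 12518.67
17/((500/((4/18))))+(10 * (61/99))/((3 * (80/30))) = 12833/16500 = 0.78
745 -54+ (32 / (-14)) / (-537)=2597485 / 3759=691.00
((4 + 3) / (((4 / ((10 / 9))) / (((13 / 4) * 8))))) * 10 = 4550 / 9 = 505.56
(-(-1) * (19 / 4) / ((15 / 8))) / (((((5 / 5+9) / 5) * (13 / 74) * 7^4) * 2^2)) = 703 / 936390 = 0.00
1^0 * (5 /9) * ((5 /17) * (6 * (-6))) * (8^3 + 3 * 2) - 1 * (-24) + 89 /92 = -4726551 /1564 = -3022.09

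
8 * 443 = 3544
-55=-55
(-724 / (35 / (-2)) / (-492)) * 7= -362 / 615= -0.59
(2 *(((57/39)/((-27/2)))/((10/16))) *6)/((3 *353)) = -1216/619515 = -0.00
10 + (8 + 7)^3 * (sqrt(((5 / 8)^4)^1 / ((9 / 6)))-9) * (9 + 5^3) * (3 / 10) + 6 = -1221059 + 1130625 * sqrt(6) / 64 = -1177786.28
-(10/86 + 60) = -2585/43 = -60.12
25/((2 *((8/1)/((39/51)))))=325/272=1.19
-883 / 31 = -28.48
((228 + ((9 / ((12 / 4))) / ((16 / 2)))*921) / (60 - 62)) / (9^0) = -4587 / 16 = -286.69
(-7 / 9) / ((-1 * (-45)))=-7 / 405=-0.02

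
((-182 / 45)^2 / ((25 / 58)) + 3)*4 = 8292268 / 50625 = 163.80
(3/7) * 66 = 198/7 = 28.29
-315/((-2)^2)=-315/4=-78.75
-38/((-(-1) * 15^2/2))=-76/225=-0.34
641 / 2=320.50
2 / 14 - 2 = -13 / 7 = -1.86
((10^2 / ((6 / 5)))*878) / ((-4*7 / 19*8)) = -6206.10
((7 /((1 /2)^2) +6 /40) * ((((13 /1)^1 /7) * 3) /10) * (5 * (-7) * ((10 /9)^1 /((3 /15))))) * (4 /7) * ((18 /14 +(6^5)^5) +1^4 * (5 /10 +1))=-4855229822124627969131095 /98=-49543161450251305807460.15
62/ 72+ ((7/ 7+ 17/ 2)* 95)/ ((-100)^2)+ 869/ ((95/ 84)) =526221931/ 684000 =769.33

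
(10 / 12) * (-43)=-215 / 6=-35.83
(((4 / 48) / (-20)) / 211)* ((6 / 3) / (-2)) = 1 / 50640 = 0.00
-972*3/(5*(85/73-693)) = 53217/63130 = 0.84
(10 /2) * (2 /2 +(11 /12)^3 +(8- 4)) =49855 /1728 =28.85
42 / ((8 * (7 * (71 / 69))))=207 / 284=0.73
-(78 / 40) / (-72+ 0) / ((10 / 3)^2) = 39 / 16000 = 0.00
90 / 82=45 / 41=1.10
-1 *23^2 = -529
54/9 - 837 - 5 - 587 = -1423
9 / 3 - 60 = -57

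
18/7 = 2.57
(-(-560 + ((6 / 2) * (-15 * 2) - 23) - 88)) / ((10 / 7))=5327 / 10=532.70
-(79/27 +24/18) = -115/27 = -4.26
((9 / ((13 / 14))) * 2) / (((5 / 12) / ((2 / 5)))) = 6048 / 325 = 18.61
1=1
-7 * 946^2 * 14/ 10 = -43850884/ 5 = -8770176.80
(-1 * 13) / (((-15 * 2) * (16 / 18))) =39 / 80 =0.49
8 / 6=4 / 3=1.33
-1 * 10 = -10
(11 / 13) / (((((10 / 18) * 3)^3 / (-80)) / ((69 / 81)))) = -4048 / 325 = -12.46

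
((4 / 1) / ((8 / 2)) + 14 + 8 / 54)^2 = 167281 / 729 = 229.47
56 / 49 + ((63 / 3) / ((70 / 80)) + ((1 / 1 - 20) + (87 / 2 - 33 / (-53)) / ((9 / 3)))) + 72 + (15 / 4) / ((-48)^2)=105824575 / 1139712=92.85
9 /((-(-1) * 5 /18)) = 162 /5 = 32.40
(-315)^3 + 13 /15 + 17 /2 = -937675969 /30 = -31255865.63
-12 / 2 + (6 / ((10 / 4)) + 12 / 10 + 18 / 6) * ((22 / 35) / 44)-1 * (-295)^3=8985329183 / 350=25672369.09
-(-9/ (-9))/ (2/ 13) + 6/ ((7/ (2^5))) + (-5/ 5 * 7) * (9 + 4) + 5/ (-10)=-494/ 7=-70.57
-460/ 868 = -115/ 217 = -0.53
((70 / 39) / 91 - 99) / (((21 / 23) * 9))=-12.05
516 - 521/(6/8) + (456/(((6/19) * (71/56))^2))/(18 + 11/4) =-41.58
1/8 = 0.12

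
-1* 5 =-5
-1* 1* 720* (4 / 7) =-2880 / 7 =-411.43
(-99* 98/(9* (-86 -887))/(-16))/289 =-77/321368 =-0.00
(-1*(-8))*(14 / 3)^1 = 112 / 3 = 37.33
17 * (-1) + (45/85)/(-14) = -4055/238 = -17.04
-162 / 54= -3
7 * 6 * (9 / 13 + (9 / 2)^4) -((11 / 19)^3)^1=12306121619 / 713336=17251.51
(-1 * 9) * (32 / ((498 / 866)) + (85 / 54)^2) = -523.12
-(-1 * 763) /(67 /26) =19838 /67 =296.09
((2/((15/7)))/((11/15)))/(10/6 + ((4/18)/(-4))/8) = 2016/2629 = 0.77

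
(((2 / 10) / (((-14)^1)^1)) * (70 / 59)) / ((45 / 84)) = -28 / 885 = -0.03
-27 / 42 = -0.64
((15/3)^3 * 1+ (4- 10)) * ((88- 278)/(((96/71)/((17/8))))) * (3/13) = -13645135/1664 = -8200.20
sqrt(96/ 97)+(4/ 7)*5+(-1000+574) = -2962/ 7+4*sqrt(582)/ 97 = -422.15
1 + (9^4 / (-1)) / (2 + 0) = -3279.50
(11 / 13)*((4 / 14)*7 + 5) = 77 / 13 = 5.92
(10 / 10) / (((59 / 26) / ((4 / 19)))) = 104 / 1121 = 0.09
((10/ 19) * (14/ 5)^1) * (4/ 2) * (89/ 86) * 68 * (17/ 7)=411536/ 817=503.72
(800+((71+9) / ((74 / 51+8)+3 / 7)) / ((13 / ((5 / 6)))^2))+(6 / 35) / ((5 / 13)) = 250496351242 / 312933075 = 800.48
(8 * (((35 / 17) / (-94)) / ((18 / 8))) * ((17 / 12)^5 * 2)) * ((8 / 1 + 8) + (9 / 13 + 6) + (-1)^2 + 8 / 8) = -312786145 / 14253408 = -21.94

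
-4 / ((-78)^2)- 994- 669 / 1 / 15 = -7898558 / 7605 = -1038.60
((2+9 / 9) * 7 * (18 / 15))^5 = 31757969376 / 3125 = 10162550.20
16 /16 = 1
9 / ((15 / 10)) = 6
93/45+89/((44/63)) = 85469/660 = 129.50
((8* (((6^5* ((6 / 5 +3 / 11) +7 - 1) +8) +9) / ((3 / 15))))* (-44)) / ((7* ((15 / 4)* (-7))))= 409199488 / 735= 556734.00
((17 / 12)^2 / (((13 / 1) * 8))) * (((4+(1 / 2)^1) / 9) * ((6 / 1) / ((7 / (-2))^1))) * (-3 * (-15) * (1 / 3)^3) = -1445 / 52416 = -0.03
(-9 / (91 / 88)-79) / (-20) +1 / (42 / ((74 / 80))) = 96253 / 21840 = 4.41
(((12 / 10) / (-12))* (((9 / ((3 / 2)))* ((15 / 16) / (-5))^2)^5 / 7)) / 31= -14348907 / 74560632258560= -0.00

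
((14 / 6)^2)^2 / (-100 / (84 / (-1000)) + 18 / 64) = 537824 / 21605103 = 0.02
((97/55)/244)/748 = 97/10038160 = 0.00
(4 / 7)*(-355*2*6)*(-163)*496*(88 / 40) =432975689.14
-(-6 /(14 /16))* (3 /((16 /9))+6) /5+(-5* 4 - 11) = -716 /35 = -20.46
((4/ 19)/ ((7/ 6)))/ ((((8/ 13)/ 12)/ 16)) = 7488/ 133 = 56.30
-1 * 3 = -3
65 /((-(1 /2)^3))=-520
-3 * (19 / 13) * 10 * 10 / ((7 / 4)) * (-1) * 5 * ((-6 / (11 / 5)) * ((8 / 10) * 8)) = -21888000 / 1001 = -21866.13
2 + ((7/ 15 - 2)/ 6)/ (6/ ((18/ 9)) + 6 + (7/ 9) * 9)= 2857/ 1440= 1.98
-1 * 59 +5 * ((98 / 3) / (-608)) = -54053 / 912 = -59.27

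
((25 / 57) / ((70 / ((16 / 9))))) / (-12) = -0.00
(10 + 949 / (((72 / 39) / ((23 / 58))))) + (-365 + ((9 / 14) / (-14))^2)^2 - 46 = 133391.30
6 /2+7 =10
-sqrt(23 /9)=-sqrt(23) /3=-1.60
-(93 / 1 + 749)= -842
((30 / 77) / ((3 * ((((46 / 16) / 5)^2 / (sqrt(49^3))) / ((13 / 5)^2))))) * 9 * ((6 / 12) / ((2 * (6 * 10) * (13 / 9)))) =137592 / 5819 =23.65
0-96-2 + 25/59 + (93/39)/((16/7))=-1184653/12272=-96.53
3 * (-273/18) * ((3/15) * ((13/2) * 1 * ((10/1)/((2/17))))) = -20111/4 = -5027.75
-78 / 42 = -13 / 7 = -1.86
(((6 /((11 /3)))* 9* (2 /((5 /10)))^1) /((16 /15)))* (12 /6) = 1215 /11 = 110.45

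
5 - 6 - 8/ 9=-17/ 9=-1.89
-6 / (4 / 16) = -24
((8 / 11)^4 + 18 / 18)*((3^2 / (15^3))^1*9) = 56211 / 1830125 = 0.03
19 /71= 0.27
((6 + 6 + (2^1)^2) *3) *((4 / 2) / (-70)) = -48 / 35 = -1.37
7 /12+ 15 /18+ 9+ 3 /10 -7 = 223 /60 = 3.72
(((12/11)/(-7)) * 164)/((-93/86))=56416/2387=23.63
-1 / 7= -0.14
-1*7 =-7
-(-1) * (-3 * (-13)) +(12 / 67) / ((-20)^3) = 5225997 / 134000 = 39.00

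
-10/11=-0.91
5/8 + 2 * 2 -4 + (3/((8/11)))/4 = 53/32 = 1.66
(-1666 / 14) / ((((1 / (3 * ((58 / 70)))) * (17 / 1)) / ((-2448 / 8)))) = 26622 / 5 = 5324.40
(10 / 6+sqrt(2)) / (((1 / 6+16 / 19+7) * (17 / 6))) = 684 * sqrt(2) / 15521+1140 / 15521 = 0.14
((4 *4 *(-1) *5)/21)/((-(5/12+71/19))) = 6080/6629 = 0.92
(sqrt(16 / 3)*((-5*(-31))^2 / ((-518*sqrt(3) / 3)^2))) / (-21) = -0.03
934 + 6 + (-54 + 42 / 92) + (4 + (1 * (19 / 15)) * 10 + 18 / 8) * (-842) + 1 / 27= -9340672 / 621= -15041.34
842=842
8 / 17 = 0.47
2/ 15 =0.13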